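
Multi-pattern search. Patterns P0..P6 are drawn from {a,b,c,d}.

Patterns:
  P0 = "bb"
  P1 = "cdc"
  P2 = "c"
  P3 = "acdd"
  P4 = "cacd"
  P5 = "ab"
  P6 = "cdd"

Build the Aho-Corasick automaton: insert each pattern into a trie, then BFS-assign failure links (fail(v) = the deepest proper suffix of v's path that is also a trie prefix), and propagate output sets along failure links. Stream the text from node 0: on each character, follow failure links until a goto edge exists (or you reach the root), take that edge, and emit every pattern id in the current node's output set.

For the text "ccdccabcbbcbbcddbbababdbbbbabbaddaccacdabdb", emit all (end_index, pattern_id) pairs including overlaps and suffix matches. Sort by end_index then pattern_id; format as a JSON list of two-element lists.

Build:
Trie nodes:
  n0 'ε': a→6 b→1 c→3
  n1 'b': b→2
  n2 'bb': ·  ←P0
  n3 'c': a→10 d→4  ←P2
  n4 'cd': c→5 d→14
  n5 'cdc': ·  ←P1
  n6 'a': b→13 c→7
  n7 'ac': d→8
  n8 'acd': d→9
  n9 'acdd': ·  ←P3
  n10 'ca': c→11
  n11 'cac': d→12
  n12 'cacd': ·  ←P4
  n13 'ab': ·  ←P5
  n14 'cdd': ·  ←P6

BFS fail/out derivation:
  fail(1) 'b': from fail(0)=0 chase 'b': 0 ⇒ 0;  out=∅∪out(0)=∅
  fail(3) 'c': from fail(0)=0 chase 'c': 0 ⇒ 0;  out={2}∪out(0)={2}
  fail(6) 'a': from fail(0)=0 chase 'a': 0 ⇒ 0;  out=∅∪out(0)=∅
  fail(2) 'bb': from fail(1)=0 chase 'b': 0 ⇒ 1;  out={0}∪out(1)={0}
  fail(4) 'cd': from fail(3)=0 chase 'd': 0 ⇒ 0;  out=∅∪out(0)=∅
  fail(7) 'ac': from fail(6)=0 chase 'c': 0 ⇒ 3;  out=∅∪out(3)={2}
  fail(10) 'ca': from fail(3)=0 chase 'a': 0 ⇒ 6;  out=∅∪out(6)=∅
  fail(13) 'ab': from fail(6)=0 chase 'b': 0 ⇒ 1;  out={5}∪out(1)={5}
  fail(5) 'cdc': from fail(4)=0 chase 'c': 0 ⇒ 3;  out={1}∪out(3)={1,2}
  fail(8) 'acd': from fail(7)=3 chase 'd': 3 ⇒ 4;  out=∅∪out(4)=∅
  fail(11) 'cac': from fail(10)=6 chase 'c': 6 ⇒ 7;  out=∅∪out(7)={2}
  fail(14) 'cdd': from fail(4)=0 chase 'd': 0 ⇒ 0;  out={6}∪out(0)={6}
  fail(9) 'acdd': from fail(8)=4 chase 'd': 4 ⇒ 14;  out={3}∪out(14)={3,6}
  fail(12) 'cacd': from fail(11)=7 chase 'd': 7 ⇒ 8;  out={4}∪out(8)={4}

Run:
[0] read 'c'  n0⇒n3  → match P2@[0:0]
[1] read 'c'  n3⇒n3 (via fail)  → match P2@[1:1]
[2] read 'd'  n3⇒n4
[3] read 'c'  n4⇒n5  → match P1@[1:3],P2@[3:3]
[4] read 'c'  n5⇒n3 (via fail)  → match P2@[4:4]
[5] read 'a'  n3⇒n10
[6] read 'b'  n10⇒n13 (via fail)  → match P5@[5:6]
[7] read 'c'  n13⇒n3 (via fail)  → match P2@[7:7]
[8] read 'b'  n3⇒n1 (via fail)
[9] read 'b'  n1⇒n2  → match P0@[8:9]
[10] read 'c'  n2⇒n3 (via fail)  → match P2@[10:10]
[11] read 'b'  n3⇒n1 (via fail)
[12] read 'b'  n1⇒n2  → match P0@[11:12]
[13] read 'c'  n2⇒n3 (via fail)  → match P2@[13:13]
[14] read 'd'  n3⇒n4
[15] read 'd'  n4⇒n14  → match P6@[13:15]
[16] read 'b'  n14⇒n1 (via fail)
[17] read 'b'  n1⇒n2  → match P0@[16:17]
[18] read 'a'  n2⇒n6 (via fail)
[19] read 'b'  n6⇒n13  → match P5@[18:19]
[20] read 'a'  n13⇒n6 (via fail)
[21] read 'b'  n6⇒n13  → match P5@[20:21]
[22] read 'd'  n13⇒n0 (via fail)
[23] read 'b'  n0⇒n1
[24] read 'b'  n1⇒n2  → match P0@[23:24]
[25] read 'b'  n2⇒n2 (via fail)  → match P0@[24:25]
[26] read 'b'  n2⇒n2 (via fail)  → match P0@[25:26]
[27] read 'a'  n2⇒n6 (via fail)
[28] read 'b'  n6⇒n13  → match P5@[27:28]
[29] read 'b'  n13⇒n2 (via fail)  → match P0@[28:29]
[30] read 'a'  n2⇒n6 (via fail)
[31] read 'd'  n6⇒n0 (via fail)
[32] read 'd'  n0⇒n0
[33] read 'a'  n0⇒n6
[34] read 'c'  n6⇒n7  → match P2@[34:34]
[35] read 'c'  n7⇒n3 (via fail)  → match P2@[35:35]
[36] read 'a'  n3⇒n10
[37] read 'c'  n10⇒n11  → match P2@[37:37]
[38] read 'd'  n11⇒n12  → match P4@[35:38]
[39] read 'a'  n12⇒n6 (via fail)
[40] read 'b'  n6⇒n13  → match P5@[39:40]
[41] read 'd'  n13⇒n0 (via fail)
[42] read 'b'  n0⇒n1

Result: [[0,2],[1,2],[3,1],[3,2],[4,2],[6,5],[7,2],[9,0],[10,2],[12,0],[13,2],[15,6],[17,0],[19,5],[21,5],[24,0],[25,0],[26,0],[28,5],[29,0],[34,2],[35,2],[37,2],[38,4],[40,5]]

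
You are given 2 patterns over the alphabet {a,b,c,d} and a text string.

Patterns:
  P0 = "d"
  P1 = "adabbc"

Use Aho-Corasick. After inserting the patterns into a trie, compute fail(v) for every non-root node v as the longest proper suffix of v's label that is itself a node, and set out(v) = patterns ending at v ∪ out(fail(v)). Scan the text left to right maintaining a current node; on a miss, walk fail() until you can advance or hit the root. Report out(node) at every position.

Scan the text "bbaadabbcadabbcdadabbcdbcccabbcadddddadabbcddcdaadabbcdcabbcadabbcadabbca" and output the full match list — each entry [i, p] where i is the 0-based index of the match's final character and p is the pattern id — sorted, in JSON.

Construct AC machine:
Trie nodes:
  0='ε' goto a→2 d→1
  1='d' goto ·  ←P0
  2='a' goto d→3
  3='ad' goto a→4
  4='ada' goto b→5
  5='adab' goto b→6
  6='adabb' goto c→7
  7='adabbc' goto ·  ←P1

Failure links (BFS by depth):
  fail(1) 'd': from fail(0)=0 chase 'd': 0 ⇒ 0;  out={0}∪out(0)={0}
  fail(2) 'a': from fail(0)=0 chase 'a': 0 ⇒ 0;  out=∅∪out(0)=∅
  fail(3) 'ad': from fail(2)=0 chase 'd': 0 ⇒ 1;  out=∅∪out(1)={0}
  fail(4) 'ada': from fail(3)=1 chase 'a': 1→0 ⇒ 2;  out=∅∪out(2)=∅
  fail(5) 'adab': from fail(4)=2 chase 'b': 2→0 ⇒ 0;  out=∅∪out(0)=∅
  fail(6) 'adabb': from fail(5)=0 chase 'b': 0 ⇒ 0;  out=∅∪out(0)=∅
  fail(7) 'adabbc': from fail(6)=0 chase 'c': 0 ⇒ 0;  out={1}∪out(0)={1}

Run:
pos 0 'b': at 0
pos 1 'b': at 0
pos 2 'a': at 2
pos 3 'a': at 2 ·f
pos 4 'd': at 3  ** P0@[4:4]
pos 5 'a': at 4
pos 6 'b': at 5
pos 7 'b': at 6
pos 8 'c': at 7  ** P1@[3:8]
pos 9 'a': at 2 ·f
pos 10 'd': at 3  ** P0@[10:10]
pos 11 'a': at 4
pos 12 'b': at 5
pos 13 'b': at 6
pos 14 'c': at 7  ** P1@[9:14]
pos 15 'd': at 1 ·f  ** P0@[15:15]
pos 16 'a': at 2 ·f
pos 17 'd': at 3  ** P0@[17:17]
pos 18 'a': at 4
pos 19 'b': at 5
pos 20 'b': at 6
pos 21 'c': at 7  ** P1@[16:21]
pos 22 'd': at 1 ·f  ** P0@[22:22]
pos 23 'b': at 0 ·f
pos 24 'c': at 0
pos 25 'c': at 0
pos 26 'c': at 0
pos 27 'a': at 2
pos 28 'b': at 0 ·f
pos 29 'b': at 0
pos 30 'c': at 0
pos 31 'a': at 2
pos 32 'd': at 3  ** P0@[32:32]
pos 33 'd': at 1 ·f  ** P0@[33:33]
pos 34 'd': at 1 ·f  ** P0@[34:34]
pos 35 'd': at 1 ·f  ** P0@[35:35]
pos 36 'd': at 1 ·f  ** P0@[36:36]
pos 37 'a': at 2 ·f
pos 38 'd': at 3  ** P0@[38:38]
pos 39 'a': at 4
pos 40 'b': at 5
pos 41 'b': at 6
pos 42 'c': at 7  ** P1@[37:42]
pos 43 'd': at 1 ·f  ** P0@[43:43]
pos 44 'd': at 1 ·f  ** P0@[44:44]
pos 45 'c': at 0 ·f
pos 46 'd': at 1  ** P0@[46:46]
pos 47 'a': at 2 ·f
pos 48 'a': at 2 ·f
pos 49 'd': at 3  ** P0@[49:49]
pos 50 'a': at 4
pos 51 'b': at 5
pos 52 'b': at 6
pos 53 'c': at 7  ** P1@[48:53]
pos 54 'd': at 1 ·f  ** P0@[54:54]
pos 55 'c': at 0 ·f
pos 56 'a': at 2
pos 57 'b': at 0 ·f
pos 58 'b': at 0
pos 59 'c': at 0
pos 60 'a': at 2
pos 61 'd': at 3  ** P0@[61:61]
pos 62 'a': at 4
pos 63 'b': at 5
pos 64 'b': at 6
pos 65 'c': at 7  ** P1@[60:65]
pos 66 'a': at 2 ·f
pos 67 'd': at 3  ** P0@[67:67]
pos 68 'a': at 4
pos 69 'b': at 5
pos 70 'b': at 6
pos 71 'c': at 7  ** P1@[66:71]
pos 72 'a': at 2 ·f

Matches: [[4,0],[8,1],[10,0],[14,1],[15,0],[17,0],[21,1],[22,0],[32,0],[33,0],[34,0],[35,0],[36,0],[38,0],[42,1],[43,0],[44,0],[46,0],[49,0],[53,1],[54,0],[61,0],[65,1],[67,0],[71,1]]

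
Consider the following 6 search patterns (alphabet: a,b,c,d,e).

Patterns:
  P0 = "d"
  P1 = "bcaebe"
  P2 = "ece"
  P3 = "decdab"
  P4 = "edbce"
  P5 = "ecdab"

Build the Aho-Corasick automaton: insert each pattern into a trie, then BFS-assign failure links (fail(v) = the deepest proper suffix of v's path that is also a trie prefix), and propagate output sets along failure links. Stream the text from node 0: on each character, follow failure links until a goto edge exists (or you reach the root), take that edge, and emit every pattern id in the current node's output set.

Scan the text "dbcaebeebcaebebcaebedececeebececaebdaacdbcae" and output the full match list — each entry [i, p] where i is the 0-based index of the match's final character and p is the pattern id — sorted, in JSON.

Build automaton:
Trie (insert patterns):
  n0 'ε': b→2 d→1 e→8
  n1 'd': e→11  [P0 ends]
  n2 'b': c→3
  n3 'bc': a→4
  n4 'bca': e→5
  n5 'bcae': b→6
  n6 'bcaeb': e→7
  n7 'bcaebe': ·  [P1 ends]
  n8 'e': c→9 d→16
  n9 'ec': d→20 e→10
  n10 'ece': ·  [P2 ends]
  n11 'de': c→12
  n12 'dec': d→13
  n13 'decd': a→14
  n14 'decda': b→15
  n15 'decdab': ·  [P3 ends]
  n16 'ed': b→17
  n17 'edb': c→18
  n18 'edbc': e→19
  n19 'edbce': ·  [P4 ends]
  n20 'ecd': a→21
  n21 'ecda': b→22
  n22 'ecdab': ·  [P5 ends]

Failure links (BFS by depth):
  fail(1) 'd': from fail(0)=0 chase 'd': 0 ⇒ 0;  out={0}∪out(0)={0}
  fail(2) 'b': from fail(0)=0 chase 'b': 0 ⇒ 0;  out=∅∪out(0)=∅
  fail(8) 'e': from fail(0)=0 chase 'e': 0 ⇒ 0;  out=∅∪out(0)=∅
  fail(3) 'bc': from fail(2)=0 chase 'c': 0 ⇒ 0;  out=∅∪out(0)=∅
  fail(9) 'ec': from fail(8)=0 chase 'c': 0 ⇒ 0;  out=∅∪out(0)=∅
  fail(11) 'de': from fail(1)=0 chase 'e': 0 ⇒ 8;  out=∅∪out(8)=∅
  fail(16) 'ed': from fail(8)=0 chase 'd': 0 ⇒ 1;  out=∅∪out(1)={0}
  fail(4) 'bca': from fail(3)=0 chase 'a': 0 ⇒ 0;  out=∅∪out(0)=∅
  fail(10) 'ece': from fail(9)=0 chase 'e': 0 ⇒ 8;  out={2}∪out(8)={2}
  fail(12) 'dec': from fail(11)=8 chase 'c': 8 ⇒ 9;  out=∅∪out(9)=∅
  fail(17) 'edb': from fail(16)=1 chase 'b': 1→0 ⇒ 2;  out=∅∪out(2)=∅
  fail(20) 'ecd': from fail(9)=0 chase 'd': 0 ⇒ 1;  out=∅∪out(1)={0}
  fail(5) 'bcae': from fail(4)=0 chase 'e': 0 ⇒ 8;  out=∅∪out(8)=∅
  fail(13) 'decd': from fail(12)=9 chase 'd': 9 ⇒ 20;  out=∅∪out(20)={0}
  fail(18) 'edbc': from fail(17)=2 chase 'c': 2 ⇒ 3;  out=∅∪out(3)=∅
  fail(21) 'ecda': from fail(20)=1 chase 'a': 1→0 ⇒ 0;  out=∅∪out(0)=∅
  fail(6) 'bcaeb': from fail(5)=8 chase 'b': 8→0 ⇒ 2;  out=∅∪out(2)=∅
  fail(14) 'decda': from fail(13)=20 chase 'a': 20 ⇒ 21;  out=∅∪out(21)=∅
  fail(19) 'edbce': from fail(18)=3 chase 'e': 3→0 ⇒ 8;  out={4}∪out(8)={4}
  fail(22) 'ecdab': from fail(21)=0 chase 'b': 0 ⇒ 2;  out={5}∪out(2)={5}
  fail(7) 'bcaebe': from fail(6)=2 chase 'e': 2→0 ⇒ 8;  out={1}∪out(8)={1}
  fail(15) 'decdab': from fail(14)=21 chase 'b': 21 ⇒ 22;  out={3}∪out(22)={3,5}

Text stream:
[0] read 'd'  n0⇒n1  ** P0@[0:0]
[1] read 'b'  n1⇒n2 ·f
[2] read 'c'  n2⇒n3
[3] read 'a'  n3⇒n4
[4] read 'e'  n4⇒n5
[5] read 'b'  n5⇒n6
[6] read 'e'  n6⇒n7  ** P1@[1:6]
[7] read 'e'  n7⇒n8 ·f
[8] read 'b'  n8⇒n2 ·f
[9] read 'c'  n2⇒n3
[10] read 'a'  n3⇒n4
[11] read 'e'  n4⇒n5
[12] read 'b'  n5⇒n6
[13] read 'e'  n6⇒n7  ** P1@[8:13]
[14] read 'b'  n7⇒n2 ·f
[15] read 'c'  n2⇒n3
[16] read 'a'  n3⇒n4
[17] read 'e'  n4⇒n5
[18] read 'b'  n5⇒n6
[19] read 'e'  n6⇒n7  ** P1@[14:19]
[20] read 'd'  n7⇒n16 ·f  ** P0@[20:20]
[21] read 'e'  n16⇒n11 ·f
[22] read 'c'  n11⇒n12
[23] read 'e'  n12⇒n10 ·f  ** P2@[21:23]
[24] read 'c'  n10⇒n9 ·f
[25] read 'e'  n9⇒n10  ** P2@[23:25]
[26] read 'e'  n10⇒n8 ·f
[27] read 'b'  n8⇒n2 ·f
[28] read 'e'  n2⇒n8 ·f
[29] read 'c'  n8⇒n9
[30] read 'e'  n9⇒n10  ** P2@[28:30]
[31] read 'c'  n10⇒n9 ·f
[32] read 'a'  n9⇒n0 ·f
[33] read 'e'  n0⇒n8
[34] read 'b'  n8⇒n2 ·f
[35] read 'd'  n2⇒n1 ·f  ** P0@[35:35]
[36] read 'a'  n1⇒n0 ·f
[37] read 'a'  n0⇒n0
[38] read 'c'  n0⇒n0
[39] read 'd'  n0⇒n1  ** P0@[39:39]
[40] read 'b'  n1⇒n2 ·f
[41] read 'c'  n2⇒n3
[42] read 'a'  n3⇒n4
[43] read 'e'  n4⇒n5

Result: [[0,0],[6,1],[13,1],[19,1],[20,0],[23,2],[25,2],[30,2],[35,0],[39,0]]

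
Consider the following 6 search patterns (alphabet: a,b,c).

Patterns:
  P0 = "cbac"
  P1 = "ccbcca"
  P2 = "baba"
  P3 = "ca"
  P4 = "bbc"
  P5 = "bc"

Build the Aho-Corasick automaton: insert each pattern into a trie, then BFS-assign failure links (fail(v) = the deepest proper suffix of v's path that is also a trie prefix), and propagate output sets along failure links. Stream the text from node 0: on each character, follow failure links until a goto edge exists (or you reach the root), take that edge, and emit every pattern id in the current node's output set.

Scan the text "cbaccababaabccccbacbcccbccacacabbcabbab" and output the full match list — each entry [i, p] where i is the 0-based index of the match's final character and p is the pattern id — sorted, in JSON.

Build:
Trie nodes:
  0='ε' goto b→10 c→1
  1='c' goto a→14 b→2 c→5
  2='cb' goto a→3
  3='cba' goto c→4
  4='cbac' goto ·  [P0 ends]
  5='cc' goto b→6
  6='ccb' goto c→7
  7='ccbc' goto c→8
  8='ccbcc' goto a→9
  9='ccbcca' goto ·  [P1 ends]
  10='b' goto a→11 b→15 c→17
  11='ba' goto b→12
  12='bab' goto a→13
  13='baba' goto ·  [P2 ends]
  14='ca' goto ·  [P3 ends]
  15='bb' goto c→16
  16='bbc' goto ·  [P4 ends]
  17='bc' goto ·  [P5 ends]

BFS fail/out derivation:
  n1('c'): parent n0 fail=0; on 'c' 0 → fail=0;  out ∅∪∅=∅
  n10('b'): parent n0 fail=0; on 'b' 0 → fail=0;  out ∅∪∅=∅
  n2('cb'): parent n1 fail=0; on 'b' 0 → fail=10;  out ∅∪∅=∅
  n5('cc'): parent n1 fail=0; on 'c' 0 → fail=1;  out ∅∪∅=∅
  n11('ba'): parent n10 fail=0; on 'a' 0 → fail=0;  out ∅∪∅=∅
  n14('ca'): parent n1 fail=0; on 'a' 0 → fail=0;  out {3}∪∅={3}
  n15('bb'): parent n10 fail=0; on 'b' 0 → fail=10;  out ∅∪∅=∅
  n17('bc'): parent n10 fail=0; on 'c' 0 → fail=1;  out {5}∪∅={5}
  n3('cba'): parent n2 fail=10; on 'a' 10 → fail=11;  out ∅∪∅=∅
  n6('ccb'): parent n5 fail=1; on 'b' 1 → fail=2;  out ∅∪∅=∅
  n12('bab'): parent n11 fail=0; on 'b' 0 → fail=10;  out ∅∪∅=∅
  n16('bbc'): parent n15 fail=10; on 'c' 10 → fail=17;  out {4}∪{5}={4,5}
  n4('cbac'): parent n3 fail=11; on 'c' 11→0 → fail=1;  out {0}∪∅={0}
  n7('ccbc'): parent n6 fail=2; on 'c' 2→10 → fail=17;  out ∅∪{5}={5}
  n13('baba'): parent n12 fail=10; on 'a' 10 → fail=11;  out {2}∪∅={2}
  n8('ccbcc'): parent n7 fail=17; on 'c' 17→1 → fail=5;  out ∅∪∅=∅
  n9('ccbcca'): parent n8 fail=5; on 'a' 5→1 → fail=14;  out {1}∪{3}={1,3}

Run:
i=0 'c': node 0→1
i=1 'b': node 1→2
i=2 'a': node 2→3
i=3 'c': node 3→4  emit P0@[0:3]
i=4 'c': node 4→5 (fail-walked)
i=5 'a': node 5→14 (fail-walked)  emit P3@[4:5]
i=6 'b': node 14→10 (fail-walked)
i=7 'a': node 10→11
i=8 'b': node 11→12
i=9 'a': node 12→13  emit P2@[6:9]
i=10 'a': node 13→0 (fail-walked)
i=11 'b': node 0→10
i=12 'c': node 10→17  emit P5@[11:12]
i=13 'c': node 17→5 (fail-walked)
i=14 'c': node 5→5 (fail-walked)
i=15 'c': node 5→5 (fail-walked)
i=16 'b': node 5→6
i=17 'a': node 6→3 (fail-walked)
i=18 'c': node 3→4  emit P0@[15:18]
i=19 'b': node 4→2 (fail-walked)
i=20 'c': node 2→17 (fail-walked)  emit P5@[19:20]
i=21 'c': node 17→5 (fail-walked)
i=22 'c': node 5→5 (fail-walked)
i=23 'b': node 5→6
i=24 'c': node 6→7  emit P5@[23:24]
i=25 'c': node 7→8
i=26 'a': node 8→9  emit P1@[21:26],P3@[25:26]
i=27 'c': node 9→1 (fail-walked)
i=28 'a': node 1→14  emit P3@[27:28]
i=29 'c': node 14→1 (fail-walked)
i=30 'a': node 1→14  emit P3@[29:30]
i=31 'b': node 14→10 (fail-walked)
i=32 'b': node 10→15
i=33 'c': node 15→16  emit P4@[31:33],P5@[32:33]
i=34 'a': node 16→14 (fail-walked)  emit P3@[33:34]
i=35 'b': node 14→10 (fail-walked)
i=36 'b': node 10→15
i=37 'a': node 15→11 (fail-walked)
i=38 'b': node 11→12

All matches (sorted): [[3,0],[5,3],[9,2],[12,5],[18,0],[20,5],[24,5],[26,1],[26,3],[28,3],[30,3],[33,4],[33,5],[34,3]]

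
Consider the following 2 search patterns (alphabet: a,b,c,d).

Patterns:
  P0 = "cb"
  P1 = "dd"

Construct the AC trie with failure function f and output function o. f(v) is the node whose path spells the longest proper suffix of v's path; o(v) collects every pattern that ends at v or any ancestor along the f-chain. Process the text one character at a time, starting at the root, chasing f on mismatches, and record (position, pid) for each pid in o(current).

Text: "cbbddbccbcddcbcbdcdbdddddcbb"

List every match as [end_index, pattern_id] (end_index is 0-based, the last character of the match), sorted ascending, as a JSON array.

Build:
Trie (insert patterns):
  n0 'ε': c→1 d→3
  n1 'c': b→2
  n2 'cb': ·  ←P0
  n3 'd': d→4
  n4 'dd': ·  ←P1

Failure links (BFS by depth):
  fail(1) 'c': from fail(0)=0 chase 'c': 0 ⇒ 0;  out=∅∪out(0)=∅
  fail(3) 'd': from fail(0)=0 chase 'd': 0 ⇒ 0;  out=∅∪out(0)=∅
  fail(2) 'cb': from fail(1)=0 chase 'b': 0 ⇒ 0;  out={0}∪out(0)={0}
  fail(4) 'dd': from fail(3)=0 chase 'd': 0 ⇒ 3;  out={1}∪out(3)={1}

Text stream:
[0] read 'c'  n0⇒n1
[1] read 'b'  n1⇒n2  ** P0@[0:1]
[2] read 'b'  n2⇒n0 (fail-walked)
[3] read 'd'  n0⇒n3
[4] read 'd'  n3⇒n4  ** P1@[3:4]
[5] read 'b'  n4⇒n0 (fail-walked)
[6] read 'c'  n0⇒n1
[7] read 'c'  n1⇒n1 (fail-walked)
[8] read 'b'  n1⇒n2  ** P0@[7:8]
[9] read 'c'  n2⇒n1 (fail-walked)
[10] read 'd'  n1⇒n3 (fail-walked)
[11] read 'd'  n3⇒n4  ** P1@[10:11]
[12] read 'c'  n4⇒n1 (fail-walked)
[13] read 'b'  n1⇒n2  ** P0@[12:13]
[14] read 'c'  n2⇒n1 (fail-walked)
[15] read 'b'  n1⇒n2  ** P0@[14:15]
[16] read 'd'  n2⇒n3 (fail-walked)
[17] read 'c'  n3⇒n1 (fail-walked)
[18] read 'd'  n1⇒n3 (fail-walked)
[19] read 'b'  n3⇒n0 (fail-walked)
[20] read 'd'  n0⇒n3
[21] read 'd'  n3⇒n4  ** P1@[20:21]
[22] read 'd'  n4⇒n4 (fail-walked)  ** P1@[21:22]
[23] read 'd'  n4⇒n4 (fail-walked)  ** P1@[22:23]
[24] read 'd'  n4⇒n4 (fail-walked)  ** P1@[23:24]
[25] read 'c'  n4⇒n1 (fail-walked)
[26] read 'b'  n1⇒n2  ** P0@[25:26]
[27] read 'b'  n2⇒n0 (fail-walked)

All matches (sorted): [[1,0],[4,1],[8,0],[11,1],[13,0],[15,0],[21,1],[22,1],[23,1],[24,1],[26,0]]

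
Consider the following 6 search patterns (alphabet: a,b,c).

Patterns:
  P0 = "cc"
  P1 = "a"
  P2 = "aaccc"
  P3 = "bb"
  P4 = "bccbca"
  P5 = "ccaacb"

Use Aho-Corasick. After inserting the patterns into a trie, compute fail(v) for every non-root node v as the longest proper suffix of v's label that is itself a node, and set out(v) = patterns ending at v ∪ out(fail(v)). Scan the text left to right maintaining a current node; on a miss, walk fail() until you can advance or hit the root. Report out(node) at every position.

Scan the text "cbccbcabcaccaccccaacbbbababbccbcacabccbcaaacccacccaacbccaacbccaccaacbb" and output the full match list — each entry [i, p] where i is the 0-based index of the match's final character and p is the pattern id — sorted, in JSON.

Build:
Trie (insert patterns):
  n0 'ε': a→3 b→8 c→1
  n1 'c': c→2
  n2 'cc': a→15  [P0 ends]
  n3 'a': a→4  [P1 ends]
  n4 'aa': c→5
  n5 'aac': c→6
  n6 'aacc': c→7
  n7 'aaccc': ·  [P2 ends]
  n8 'b': b→9 c→10
  n9 'bb': ·  [P3 ends]
  n10 'bc': c→11
  n11 'bcc': b→12
  n12 'bccb': c→13
  n13 'bccbc': a→14
  n14 'bccbca': ·  [P4 ends]
  n15 'cca': a→16
  n16 'ccaa': c→17
  n17 'ccaac': b→18
  n18 'ccaacb': ·  [P5 ends]

Failure links (BFS by depth):
  n1('c'): parent n0 fail=0; on 'c' 0 → fail=0;  out ∅∪∅=∅
  n3('a'): parent n0 fail=0; on 'a' 0 → fail=0;  out {1}∪∅={1}
  n8('b'): parent n0 fail=0; on 'b' 0 → fail=0;  out ∅∪∅=∅
  n2('cc'): parent n1 fail=0; on 'c' 0 → fail=1;  out {0}∪∅={0}
  n4('aa'): parent n3 fail=0; on 'a' 0 → fail=3;  out ∅∪{1}={1}
  n9('bb'): parent n8 fail=0; on 'b' 0 → fail=8;  out {3}∪∅={3}
  n10('bc'): parent n8 fail=0; on 'c' 0 → fail=1;  out ∅∪∅=∅
  n5('aac'): parent n4 fail=3; on 'c' 3→0 → fail=1;  out ∅∪∅=∅
  n11('bcc'): parent n10 fail=1; on 'c' 1 → fail=2;  out ∅∪{0}={0}
  n15('cca'): parent n2 fail=1; on 'a' 1→0 → fail=3;  out ∅∪{1}={1}
  n6('aacc'): parent n5 fail=1; on 'c' 1 → fail=2;  out ∅∪{0}={0}
  n12('bccb'): parent n11 fail=2; on 'b' 2→1→0 → fail=8;  out ∅∪∅=∅
  n16('ccaa'): parent n15 fail=3; on 'a' 3 → fail=4;  out ∅∪{1}={1}
  n7('aaccc'): parent n6 fail=2; on 'c' 2→1 → fail=2;  out {2}∪{0}={0,2}
  n13('bccbc'): parent n12 fail=8; on 'c' 8 → fail=10;  out ∅∪∅=∅
  n17('ccaac'): parent n16 fail=4; on 'c' 4 → fail=5;  out ∅∪∅=∅
  n14('bccbca'): parent n13 fail=10; on 'a' 10→1→0 → fail=3;  out {4}∪{1}={1,4}
  n18('ccaacb'): parent n17 fail=5; on 'b' 5→1→0 → fail=8;  out {5}∪∅={5}

Run:
pos 0 'c': at 1
pos 1 'b': at 8 (fail-walked)
pos 2 'c': at 10
pos 3 'c': at 11  ** P0@[2:3]
pos 4 'b': at 12
pos 5 'c': at 13
pos 6 'a': at 14  ** P1@[6:6],P4@[1:6]
pos 7 'b': at 8 (fail-walked)
pos 8 'c': at 10
pos 9 'a': at 3 (fail-walked)  ** P1@[9:9]
pos 10 'c': at 1 (fail-walked)
pos 11 'c': at 2  ** P0@[10:11]
pos 12 'a': at 15  ** P1@[12:12]
pos 13 'c': at 1 (fail-walked)
pos 14 'c': at 2  ** P0@[13:14]
pos 15 'c': at 2 (fail-walked)  ** P0@[14:15]
pos 16 'c': at 2 (fail-walked)  ** P0@[15:16]
pos 17 'a': at 15  ** P1@[17:17]
pos 18 'a': at 16  ** P1@[18:18]
pos 19 'c': at 17
pos 20 'b': at 18  ** P5@[15:20]
pos 21 'b': at 9 (fail-walked)  ** P3@[20:21]
pos 22 'b': at 9 (fail-walked)  ** P3@[21:22]
pos 23 'a': at 3 (fail-walked)  ** P1@[23:23]
pos 24 'b': at 8 (fail-walked)
pos 25 'a': at 3 (fail-walked)  ** P1@[25:25]
pos 26 'b': at 8 (fail-walked)
pos 27 'b': at 9  ** P3@[26:27]
pos 28 'c': at 10 (fail-walked)
pos 29 'c': at 11  ** P0@[28:29]
pos 30 'b': at 12
pos 31 'c': at 13
pos 32 'a': at 14  ** P1@[32:32],P4@[27:32]
pos 33 'c': at 1 (fail-walked)
pos 34 'a': at 3 (fail-walked)  ** P1@[34:34]
pos 35 'b': at 8 (fail-walked)
pos 36 'c': at 10
pos 37 'c': at 11  ** P0@[36:37]
pos 38 'b': at 12
pos 39 'c': at 13
pos 40 'a': at 14  ** P1@[40:40],P4@[35:40]
pos 41 'a': at 4 (fail-walked)  ** P1@[41:41]
pos 42 'a': at 4 (fail-walked)  ** P1@[42:42]
pos 43 'c': at 5
pos 44 'c': at 6  ** P0@[43:44]
pos 45 'c': at 7  ** P0@[44:45],P2@[41:45]
pos 46 'a': at 15 (fail-walked)  ** P1@[46:46]
pos 47 'c': at 1 (fail-walked)
pos 48 'c': at 2  ** P0@[47:48]
pos 49 'c': at 2 (fail-walked)  ** P0@[48:49]
pos 50 'a': at 15  ** P1@[50:50]
pos 51 'a': at 16  ** P1@[51:51]
pos 52 'c': at 17
pos 53 'b': at 18  ** P5@[48:53]
pos 54 'c': at 10 (fail-walked)
pos 55 'c': at 11  ** P0@[54:55]
pos 56 'a': at 15 (fail-walked)  ** P1@[56:56]
pos 57 'a': at 16  ** P1@[57:57]
pos 58 'c': at 17
pos 59 'b': at 18  ** P5@[54:59]
pos 60 'c': at 10 (fail-walked)
pos 61 'c': at 11  ** P0@[60:61]
pos 62 'a': at 15 (fail-walked)  ** P1@[62:62]
pos 63 'c': at 1 (fail-walked)
pos 64 'c': at 2  ** P0@[63:64]
pos 65 'a': at 15  ** P1@[65:65]
pos 66 'a': at 16  ** P1@[66:66]
pos 67 'c': at 17
pos 68 'b': at 18  ** P5@[63:68]
pos 69 'b': at 9 (fail-walked)  ** P3@[68:69]

Matches: [[3,0],[6,1],[6,4],[9,1],[11,0],[12,1],[14,0],[15,0],[16,0],[17,1],[18,1],[20,5],[21,3],[22,3],[23,1],[25,1],[27,3],[29,0],[32,1],[32,4],[34,1],[37,0],[40,1],[40,4],[41,1],[42,1],[44,0],[45,0],[45,2],[46,1],[48,0],[49,0],[50,1],[51,1],[53,5],[55,0],[56,1],[57,1],[59,5],[61,0],[62,1],[64,0],[65,1],[66,1],[68,5],[69,3]]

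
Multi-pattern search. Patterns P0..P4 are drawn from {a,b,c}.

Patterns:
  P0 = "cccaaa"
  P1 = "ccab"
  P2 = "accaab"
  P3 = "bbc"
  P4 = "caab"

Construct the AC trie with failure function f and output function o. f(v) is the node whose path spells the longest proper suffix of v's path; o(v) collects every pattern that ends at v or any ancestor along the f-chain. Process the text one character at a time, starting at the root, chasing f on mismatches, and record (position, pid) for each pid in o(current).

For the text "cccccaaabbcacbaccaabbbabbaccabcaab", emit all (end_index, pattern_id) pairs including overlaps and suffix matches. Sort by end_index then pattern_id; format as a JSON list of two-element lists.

Construct AC machine:
Trie nodes:
  0='ε' goto a→9 b→15 c→1
  1='c' goto a→18 c→2
  2='cc' goto a→7 c→3
  3='ccc' goto a→4
  4='ccca' goto a→5
  5='cccaa' goto a→6
  6='cccaaa' goto ·  ←P0
  7='cca' goto b→8
  8='ccab' goto ·  ←P1
  9='a' goto c→10
  10='ac' goto c→11
  11='acc' goto a→12
  12='acca' goto a→13
  13='accaa' goto b→14
  14='accaab' goto ·  ←P2
  15='b' goto b→16
  16='bb' goto c→17
  17='bbc' goto ·  ←P3
  18='ca' goto a→19
  19='caa' goto b→20
  20='caab' goto ·  ←P4

BFS fail/out derivation:
  n1('c'): parent n0 fail=0; on 'c' 0 → fail=0;  out ∅∪∅=∅
  n9('a'): parent n0 fail=0; on 'a' 0 → fail=0;  out ∅∪∅=∅
  n15('b'): parent n0 fail=0; on 'b' 0 → fail=0;  out ∅∪∅=∅
  n2('cc'): parent n1 fail=0; on 'c' 0 → fail=1;  out ∅∪∅=∅
  n10('ac'): parent n9 fail=0; on 'c' 0 → fail=1;  out ∅∪∅=∅
  n16('bb'): parent n15 fail=0; on 'b' 0 → fail=15;  out ∅∪∅=∅
  n18('ca'): parent n1 fail=0; on 'a' 0 → fail=9;  out ∅∪∅=∅
  n3('ccc'): parent n2 fail=1; on 'c' 1 → fail=2;  out ∅∪∅=∅
  n7('cca'): parent n2 fail=1; on 'a' 1 → fail=18;  out ∅∪∅=∅
  n11('acc'): parent n10 fail=1; on 'c' 1 → fail=2;  out ∅∪∅=∅
  n17('bbc'): parent n16 fail=15; on 'c' 15→0 → fail=1;  out {3}∪∅={3}
  n19('caa'): parent n18 fail=9; on 'a' 9→0 → fail=9;  out ∅∪∅=∅
  n4('ccca'): parent n3 fail=2; on 'a' 2 → fail=7;  out ∅∪∅=∅
  n8('ccab'): parent n7 fail=18; on 'b' 18→9→0 → fail=15;  out {1}∪∅={1}
  n12('acca'): parent n11 fail=2; on 'a' 2 → fail=7;  out ∅∪∅=∅
  n20('caab'): parent n19 fail=9; on 'b' 9→0 → fail=15;  out {4}∪∅={4}
  n5('cccaa'): parent n4 fail=7; on 'a' 7→18 → fail=19;  out ∅∪∅=∅
  n13('accaa'): parent n12 fail=7; on 'a' 7→18 → fail=19;  out ∅∪∅=∅
  n6('cccaaa'): parent n5 fail=19; on 'a' 19→9→0 → fail=9;  out {0}∪∅={0}
  n14('accaab'): parent n13 fail=19; on 'b' 19 → fail=20;  out {2}∪{4}={2,4}

Run:
i=0 'c': node 0→1
i=1 'c': node 1→2
i=2 'c': node 2→3
i=3 'c': node 3→3 (fail-walked)
i=4 'c': node 3→3 (fail-walked)
i=5 'a': node 3→4
i=6 'a': node 4→5
i=7 'a': node 5→6  ** P0@[2:7]
i=8 'b': node 6→15 (fail-walked)
i=9 'b': node 15→16
i=10 'c': node 16→17  ** P3@[8:10]
i=11 'a': node 17→18 (fail-walked)
i=12 'c': node 18→10 (fail-walked)
i=13 'b': node 10→15 (fail-walked)
i=14 'a': node 15→9 (fail-walked)
i=15 'c': node 9→10
i=16 'c': node 10→11
i=17 'a': node 11→12
i=18 'a': node 12→13
i=19 'b': node 13→14  ** P2@[14:19],P4@[16:19]
i=20 'b': node 14→16 (fail-walked)
i=21 'b': node 16→16 (fail-walked)
i=22 'a': node 16→9 (fail-walked)
i=23 'b': node 9→15 (fail-walked)
i=24 'b': node 15→16
i=25 'a': node 16→9 (fail-walked)
i=26 'c': node 9→10
i=27 'c': node 10→11
i=28 'a': node 11→12
i=29 'b': node 12→8 (fail-walked)  ** P1@[26:29]
i=30 'c': node 8→1 (fail-walked)
i=31 'a': node 1→18
i=32 'a': node 18→19
i=33 'b': node 19→20  ** P4@[30:33]

All matches (sorted): [[7,0],[10,3],[19,2],[19,4],[29,1],[33,4]]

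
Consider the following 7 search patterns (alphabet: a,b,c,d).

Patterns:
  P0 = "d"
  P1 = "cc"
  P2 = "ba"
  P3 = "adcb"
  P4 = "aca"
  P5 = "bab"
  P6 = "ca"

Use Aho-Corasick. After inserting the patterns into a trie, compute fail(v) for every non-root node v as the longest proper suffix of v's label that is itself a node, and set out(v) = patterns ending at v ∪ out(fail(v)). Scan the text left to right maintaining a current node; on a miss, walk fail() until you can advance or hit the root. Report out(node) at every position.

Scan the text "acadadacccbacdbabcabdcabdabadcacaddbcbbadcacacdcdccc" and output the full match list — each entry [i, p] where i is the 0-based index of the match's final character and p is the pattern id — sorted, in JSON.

Build automaton:
Trie nodes:
  n0 'ε': a→6 b→4 c→2 d→1
  n1 'd': ·  ←P0
  n2 'c': a→13 c→3
  n3 'cc': ·  ←P1
  n4 'b': a→5
  n5 'ba': b→12  ←P2
  n6 'a': c→10 d→7
  n7 'ad': c→8
  n8 'adc': b→9
  n9 'adcb': ·  ←P3
  n10 'ac': a→11
  n11 'aca': ·  ←P4
  n12 'bab': ·  ←P5
  n13 'ca': ·  ←P6

BFS fail/out derivation:
  fail(1) 'd': from fail(0)=0 chase 'd': 0 ⇒ 0;  out={0}∪out(0)={0}
  fail(2) 'c': from fail(0)=0 chase 'c': 0 ⇒ 0;  out=∅∪out(0)=∅
  fail(4) 'b': from fail(0)=0 chase 'b': 0 ⇒ 0;  out=∅∪out(0)=∅
  fail(6) 'a': from fail(0)=0 chase 'a': 0 ⇒ 0;  out=∅∪out(0)=∅
  fail(3) 'cc': from fail(2)=0 chase 'c': 0 ⇒ 2;  out={1}∪out(2)={1}
  fail(5) 'ba': from fail(4)=0 chase 'a': 0 ⇒ 6;  out={2}∪out(6)={2}
  fail(7) 'ad': from fail(6)=0 chase 'd': 0 ⇒ 1;  out=∅∪out(1)={0}
  fail(10) 'ac': from fail(6)=0 chase 'c': 0 ⇒ 2;  out=∅∪out(2)=∅
  fail(13) 'ca': from fail(2)=0 chase 'a': 0 ⇒ 6;  out={6}∪out(6)={6}
  fail(8) 'adc': from fail(7)=1 chase 'c': 1→0 ⇒ 2;  out=∅∪out(2)=∅
  fail(11) 'aca': from fail(10)=2 chase 'a': 2 ⇒ 13;  out={4}∪out(13)={4,6}
  fail(12) 'bab': from fail(5)=6 chase 'b': 6→0 ⇒ 4;  out={5}∪out(4)={5}
  fail(9) 'adcb': from fail(8)=2 chase 'b': 2→0 ⇒ 4;  out={3}∪out(4)={3}

Scan:
pos 0 'a': at 6
pos 1 'c': at 10
pos 2 'a': at 11  emit P4@[0:2],P6@[1:2]
pos 3 'd': at 7 (via fail)  emit P0@[3:3]
pos 4 'a': at 6 (via fail)
pos 5 'd': at 7  emit P0@[5:5]
pos 6 'a': at 6 (via fail)
pos 7 'c': at 10
pos 8 'c': at 3 (via fail)  emit P1@[7:8]
pos 9 'c': at 3 (via fail)  emit P1@[8:9]
pos 10 'b': at 4 (via fail)
pos 11 'a': at 5  emit P2@[10:11]
pos 12 'c': at 10 (via fail)
pos 13 'd': at 1 (via fail)  emit P0@[13:13]
pos 14 'b': at 4 (via fail)
pos 15 'a': at 5  emit P2@[14:15]
pos 16 'b': at 12  emit P5@[14:16]
pos 17 'c': at 2 (via fail)
pos 18 'a': at 13  emit P6@[17:18]
pos 19 'b': at 4 (via fail)
pos 20 'd': at 1 (via fail)  emit P0@[20:20]
pos 21 'c': at 2 (via fail)
pos 22 'a': at 13  emit P6@[21:22]
pos 23 'b': at 4 (via fail)
pos 24 'd': at 1 (via fail)  emit P0@[24:24]
pos 25 'a': at 6 (via fail)
pos 26 'b': at 4 (via fail)
pos 27 'a': at 5  emit P2@[26:27]
pos 28 'd': at 7 (via fail)  emit P0@[28:28]
pos 29 'c': at 8
pos 30 'a': at 13 (via fail)  emit P6@[29:30]
pos 31 'c': at 10 (via fail)
pos 32 'a': at 11  emit P4@[30:32],P6@[31:32]
pos 33 'd': at 7 (via fail)  emit P0@[33:33]
pos 34 'd': at 1 (via fail)  emit P0@[34:34]
pos 35 'b': at 4 (via fail)
pos 36 'c': at 2 (via fail)
pos 37 'b': at 4 (via fail)
pos 38 'b': at 4 (via fail)
pos 39 'a': at 5  emit P2@[38:39]
pos 40 'd': at 7 (via fail)  emit P0@[40:40]
pos 41 'c': at 8
pos 42 'a': at 13 (via fail)  emit P6@[41:42]
pos 43 'c': at 10 (via fail)
pos 44 'a': at 11  emit P4@[42:44],P6@[43:44]
pos 45 'c': at 10 (via fail)
pos 46 'd': at 1 (via fail)  emit P0@[46:46]
pos 47 'c': at 2 (via fail)
pos 48 'd': at 1 (via fail)  emit P0@[48:48]
pos 49 'c': at 2 (via fail)
pos 50 'c': at 3  emit P1@[49:50]
pos 51 'c': at 3 (via fail)  emit P1@[50:51]

Matches: [[2,4],[2,6],[3,0],[5,0],[8,1],[9,1],[11,2],[13,0],[15,2],[16,5],[18,6],[20,0],[22,6],[24,0],[27,2],[28,0],[30,6],[32,4],[32,6],[33,0],[34,0],[39,2],[40,0],[42,6],[44,4],[44,6],[46,0],[48,0],[50,1],[51,1]]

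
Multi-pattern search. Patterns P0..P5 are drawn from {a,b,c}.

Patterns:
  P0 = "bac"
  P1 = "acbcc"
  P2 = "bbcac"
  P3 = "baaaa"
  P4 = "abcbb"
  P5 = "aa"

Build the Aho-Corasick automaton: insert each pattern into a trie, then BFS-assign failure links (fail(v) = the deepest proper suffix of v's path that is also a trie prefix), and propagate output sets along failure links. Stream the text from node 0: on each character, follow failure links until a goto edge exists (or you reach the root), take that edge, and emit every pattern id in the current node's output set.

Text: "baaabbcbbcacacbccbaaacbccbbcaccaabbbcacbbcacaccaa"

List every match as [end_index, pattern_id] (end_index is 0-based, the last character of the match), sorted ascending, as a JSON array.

Build:
Trie (insert patterns):
  n0 'ε': a→4 b→1
  n1 'b': a→2 b→9
  n2 'ba': a→13 c→3
  n3 'bac': ·  ←P0
  n4 'a': a→20 b→16 c→5
  n5 'ac': b→6
  n6 'acb': c→7
  n7 'acbc': c→8
  n8 'acbcc': ·  ←P1
  n9 'bb': c→10
  n10 'bbc': a→11
  n11 'bbca': c→12
  n12 'bbcac': ·  ←P2
  n13 'baa': a→14
  n14 'baaa': a→15
  n15 'baaaa': ·  ←P3
  n16 'ab': c→17
  n17 'abc': b→18
  n18 'abcb': b→19
  n19 'abcbb': ·  ←P4
  n20 'aa': ·  ←P5

Failure links (BFS by depth):
  fail(1) 'b': from fail(0)=0 chase 'b': 0 ⇒ 0;  out=∅∪out(0)=∅
  fail(4) 'a': from fail(0)=0 chase 'a': 0 ⇒ 0;  out=∅∪out(0)=∅
  fail(2) 'ba': from fail(1)=0 chase 'a': 0 ⇒ 4;  out=∅∪out(4)=∅
  fail(5) 'ac': from fail(4)=0 chase 'c': 0 ⇒ 0;  out=∅∪out(0)=∅
  fail(9) 'bb': from fail(1)=0 chase 'b': 0 ⇒ 1;  out=∅∪out(1)=∅
  fail(16) 'ab': from fail(4)=0 chase 'b': 0 ⇒ 1;  out=∅∪out(1)=∅
  fail(20) 'aa': from fail(4)=0 chase 'a': 0 ⇒ 4;  out={5}∪out(4)={5}
  fail(3) 'bac': from fail(2)=4 chase 'c': 4 ⇒ 5;  out={0}∪out(5)={0}
  fail(6) 'acb': from fail(5)=0 chase 'b': 0 ⇒ 1;  out=∅∪out(1)=∅
  fail(10) 'bbc': from fail(9)=1 chase 'c': 1→0 ⇒ 0;  out=∅∪out(0)=∅
  fail(13) 'baa': from fail(2)=4 chase 'a': 4 ⇒ 20;  out=∅∪out(20)={5}
  fail(17) 'abc': from fail(16)=1 chase 'c': 1→0 ⇒ 0;  out=∅∪out(0)=∅
  fail(7) 'acbc': from fail(6)=1 chase 'c': 1→0 ⇒ 0;  out=∅∪out(0)=∅
  fail(11) 'bbca': from fail(10)=0 chase 'a': 0 ⇒ 4;  out=∅∪out(4)=∅
  fail(14) 'baaa': from fail(13)=20 chase 'a': 20→4 ⇒ 20;  out=∅∪out(20)={5}
  fail(18) 'abcb': from fail(17)=0 chase 'b': 0 ⇒ 1;  out=∅∪out(1)=∅
  fail(8) 'acbcc': from fail(7)=0 chase 'c': 0 ⇒ 0;  out={1}∪out(0)={1}
  fail(12) 'bbcac': from fail(11)=4 chase 'c': 4 ⇒ 5;  out={2}∪out(5)={2}
  fail(15) 'baaaa': from fail(14)=20 chase 'a': 20→4 ⇒ 20;  out={3}∪out(20)={3,5}
  fail(19) 'abcbb': from fail(18)=1 chase 'b': 1 ⇒ 9;  out={4}∪out(9)={4}

Run:
i=0 'b': node 0→1
i=1 'a': node 1→2
i=2 'a': node 2→13  → match P5@[1:2]
i=3 'a': node 13→14  → match P5@[2:3]
i=4 'b': node 14→16 (fail-walked)
i=5 'b': node 16→9 (fail-walked)
i=6 'c': node 9→10
i=7 'b': node 10→1 (fail-walked)
i=8 'b': node 1→9
i=9 'c': node 9→10
i=10 'a': node 10→11
i=11 'c': node 11→12  → match P2@[7:11]
i=12 'a': node 12→4 (fail-walked)
i=13 'c': node 4→5
i=14 'b': node 5→6
i=15 'c': node 6→7
i=16 'c': node 7→8  → match P1@[12:16]
i=17 'b': node 8→1 (fail-walked)
i=18 'a': node 1→2
i=19 'a': node 2→13  → match P5@[18:19]
i=20 'a': node 13→14  → match P5@[19:20]
i=21 'c': node 14→5 (fail-walked)
i=22 'b': node 5→6
i=23 'c': node 6→7
i=24 'c': node 7→8  → match P1@[20:24]
i=25 'b': node 8→1 (fail-walked)
i=26 'b': node 1→9
i=27 'c': node 9→10
i=28 'a': node 10→11
i=29 'c': node 11→12  → match P2@[25:29]
i=30 'c': node 12→0 (fail-walked)
i=31 'a': node 0→4
i=32 'a': node 4→20  → match P5@[31:32]
i=33 'b': node 20→16 (fail-walked)
i=34 'b': node 16→9 (fail-walked)
i=35 'b': node 9→9 (fail-walked)
i=36 'c': node 9→10
i=37 'a': node 10→11
i=38 'c': node 11→12  → match P2@[34:38]
i=39 'b': node 12→6 (fail-walked)
i=40 'b': node 6→9 (fail-walked)
i=41 'c': node 9→10
i=42 'a': node 10→11
i=43 'c': node 11→12  → match P2@[39:43]
i=44 'a': node 12→4 (fail-walked)
i=45 'c': node 4→5
i=46 'c': node 5→0 (fail-walked)
i=47 'a': node 0→4
i=48 'a': node 4→20  → match P5@[47:48]

All matches (sorted): [[2,5],[3,5],[11,2],[16,1],[19,5],[20,5],[24,1],[29,2],[32,5],[38,2],[43,2],[48,5]]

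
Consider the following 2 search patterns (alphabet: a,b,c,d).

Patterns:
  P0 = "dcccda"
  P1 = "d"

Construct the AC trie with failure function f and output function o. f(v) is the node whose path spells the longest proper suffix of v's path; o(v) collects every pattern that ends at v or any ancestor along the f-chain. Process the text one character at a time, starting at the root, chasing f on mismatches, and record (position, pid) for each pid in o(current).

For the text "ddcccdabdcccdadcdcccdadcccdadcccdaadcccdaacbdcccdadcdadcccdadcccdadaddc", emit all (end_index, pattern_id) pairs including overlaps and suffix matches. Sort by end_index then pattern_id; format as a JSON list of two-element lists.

Build automaton:
Trie nodes:
  0='ε' goto d→1
  1='d' goto c→2  ←P1
  2='dc' goto c→3
  3='dcc' goto c→4
  4='dccc' goto d→5
  5='dcccd' goto a→6
  6='dcccda' goto ·  ←P0

BFS fail/out derivation:
  n1('d'): parent n0 fail=0; on 'd' 0 → fail=0;  out {1}∪∅={1}
  n2('dc'): parent n1 fail=0; on 'c' 0 → fail=0;  out ∅∪∅=∅
  n3('dcc'): parent n2 fail=0; on 'c' 0 → fail=0;  out ∅∪∅=∅
  n4('dccc'): parent n3 fail=0; on 'c' 0 → fail=0;  out ∅∪∅=∅
  n5('dcccd'): parent n4 fail=0; on 'd' 0 → fail=1;  out ∅∪{1}={1}
  n6('dcccda'): parent n5 fail=1; on 'a' 1→0 → fail=0;  out {0}∪∅={0}

Run:
[0] read 'd'  n0⇒n1  ** P1@[0:0]
[1] read 'd'  n1⇒n1 (fail-walked)  ** P1@[1:1]
[2] read 'c'  n1⇒n2
[3] read 'c'  n2⇒n3
[4] read 'c'  n3⇒n4
[5] read 'd'  n4⇒n5  ** P1@[5:5]
[6] read 'a'  n5⇒n6  ** P0@[1:6]
[7] read 'b'  n6⇒n0 (fail-walked)
[8] read 'd'  n0⇒n1  ** P1@[8:8]
[9] read 'c'  n1⇒n2
[10] read 'c'  n2⇒n3
[11] read 'c'  n3⇒n4
[12] read 'd'  n4⇒n5  ** P1@[12:12]
[13] read 'a'  n5⇒n6  ** P0@[8:13]
[14] read 'd'  n6⇒n1 (fail-walked)  ** P1@[14:14]
[15] read 'c'  n1⇒n2
[16] read 'd'  n2⇒n1 (fail-walked)  ** P1@[16:16]
[17] read 'c'  n1⇒n2
[18] read 'c'  n2⇒n3
[19] read 'c'  n3⇒n4
[20] read 'd'  n4⇒n5  ** P1@[20:20]
[21] read 'a'  n5⇒n6  ** P0@[16:21]
[22] read 'd'  n6⇒n1 (fail-walked)  ** P1@[22:22]
[23] read 'c'  n1⇒n2
[24] read 'c'  n2⇒n3
[25] read 'c'  n3⇒n4
[26] read 'd'  n4⇒n5  ** P1@[26:26]
[27] read 'a'  n5⇒n6  ** P0@[22:27]
[28] read 'd'  n6⇒n1 (fail-walked)  ** P1@[28:28]
[29] read 'c'  n1⇒n2
[30] read 'c'  n2⇒n3
[31] read 'c'  n3⇒n4
[32] read 'd'  n4⇒n5  ** P1@[32:32]
[33] read 'a'  n5⇒n6  ** P0@[28:33]
[34] read 'a'  n6⇒n0 (fail-walked)
[35] read 'd'  n0⇒n1  ** P1@[35:35]
[36] read 'c'  n1⇒n2
[37] read 'c'  n2⇒n3
[38] read 'c'  n3⇒n4
[39] read 'd'  n4⇒n5  ** P1@[39:39]
[40] read 'a'  n5⇒n6  ** P0@[35:40]
[41] read 'a'  n6⇒n0 (fail-walked)
[42] read 'c'  n0⇒n0
[43] read 'b'  n0⇒n0
[44] read 'd'  n0⇒n1  ** P1@[44:44]
[45] read 'c'  n1⇒n2
[46] read 'c'  n2⇒n3
[47] read 'c'  n3⇒n4
[48] read 'd'  n4⇒n5  ** P1@[48:48]
[49] read 'a'  n5⇒n6  ** P0@[44:49]
[50] read 'd'  n6⇒n1 (fail-walked)  ** P1@[50:50]
[51] read 'c'  n1⇒n2
[52] read 'd'  n2⇒n1 (fail-walked)  ** P1@[52:52]
[53] read 'a'  n1⇒n0 (fail-walked)
[54] read 'd'  n0⇒n1  ** P1@[54:54]
[55] read 'c'  n1⇒n2
[56] read 'c'  n2⇒n3
[57] read 'c'  n3⇒n4
[58] read 'd'  n4⇒n5  ** P1@[58:58]
[59] read 'a'  n5⇒n6  ** P0@[54:59]
[60] read 'd'  n6⇒n1 (fail-walked)  ** P1@[60:60]
[61] read 'c'  n1⇒n2
[62] read 'c'  n2⇒n3
[63] read 'c'  n3⇒n4
[64] read 'd'  n4⇒n5  ** P1@[64:64]
[65] read 'a'  n5⇒n6  ** P0@[60:65]
[66] read 'd'  n6⇒n1 (fail-walked)  ** P1@[66:66]
[67] read 'a'  n1⇒n0 (fail-walked)
[68] read 'd'  n0⇒n1  ** P1@[68:68]
[69] read 'd'  n1⇒n1 (fail-walked)  ** P1@[69:69]
[70] read 'c'  n1⇒n2

Matches: [[0,1],[1,1],[5,1],[6,0],[8,1],[12,1],[13,0],[14,1],[16,1],[20,1],[21,0],[22,1],[26,1],[27,0],[28,1],[32,1],[33,0],[35,1],[39,1],[40,0],[44,1],[48,1],[49,0],[50,1],[52,1],[54,1],[58,1],[59,0],[60,1],[64,1],[65,0],[66,1],[68,1],[69,1]]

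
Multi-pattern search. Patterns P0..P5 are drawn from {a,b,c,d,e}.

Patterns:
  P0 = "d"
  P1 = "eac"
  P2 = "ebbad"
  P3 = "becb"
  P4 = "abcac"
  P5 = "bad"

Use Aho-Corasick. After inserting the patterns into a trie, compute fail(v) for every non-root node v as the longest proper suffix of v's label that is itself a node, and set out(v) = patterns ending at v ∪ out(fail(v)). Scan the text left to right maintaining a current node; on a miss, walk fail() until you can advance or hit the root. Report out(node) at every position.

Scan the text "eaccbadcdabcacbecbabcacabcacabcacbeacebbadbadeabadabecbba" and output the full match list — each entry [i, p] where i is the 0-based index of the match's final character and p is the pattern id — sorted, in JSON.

Construct AC machine:
Trie nodes:
  0='ε' goto a→13 b→9 d→1 e→2
  1='d' goto ·  ←P0
  2='e' goto a→3 b→5
  3='ea' goto c→4
  4='eac' goto ·  ←P1
  5='eb' goto b→6
  6='ebb' goto a→7
  7='ebba' goto d→8
  8='ebbad' goto ·  ←P2
  9='b' goto a→18 e→10
  10='be' goto c→11
  11='bec' goto b→12
  12='becb' goto ·  ←P3
  13='a' goto b→14
  14='ab' goto c→15
  15='abc' goto a→16
  16='abca' goto c→17
  17='abcac' goto ·  ←P4
  18='ba' goto d→19
  19='bad' goto ·  ←P5

BFS fail/out derivation:
  fail(1) 'd': from fail(0)=0 chase 'd': 0 ⇒ 0;  out={0}∪out(0)={0}
  fail(2) 'e': from fail(0)=0 chase 'e': 0 ⇒ 0;  out=∅∪out(0)=∅
  fail(9) 'b': from fail(0)=0 chase 'b': 0 ⇒ 0;  out=∅∪out(0)=∅
  fail(13) 'a': from fail(0)=0 chase 'a': 0 ⇒ 0;  out=∅∪out(0)=∅
  fail(3) 'ea': from fail(2)=0 chase 'a': 0 ⇒ 13;  out=∅∪out(13)=∅
  fail(5) 'eb': from fail(2)=0 chase 'b': 0 ⇒ 9;  out=∅∪out(9)=∅
  fail(10) 'be': from fail(9)=0 chase 'e': 0 ⇒ 2;  out=∅∪out(2)=∅
  fail(14) 'ab': from fail(13)=0 chase 'b': 0 ⇒ 9;  out=∅∪out(9)=∅
  fail(18) 'ba': from fail(9)=0 chase 'a': 0 ⇒ 13;  out=∅∪out(13)=∅
  fail(4) 'eac': from fail(3)=13 chase 'c': 13→0 ⇒ 0;  out={1}∪out(0)={1}
  fail(6) 'ebb': from fail(5)=9 chase 'b': 9→0 ⇒ 9;  out=∅∪out(9)=∅
  fail(11) 'bec': from fail(10)=2 chase 'c': 2→0 ⇒ 0;  out=∅∪out(0)=∅
  fail(15) 'abc': from fail(14)=9 chase 'c': 9→0 ⇒ 0;  out=∅∪out(0)=∅
  fail(19) 'bad': from fail(18)=13 chase 'd': 13→0 ⇒ 1;  out={5}∪out(1)={0,5}
  fail(7) 'ebba': from fail(6)=9 chase 'a': 9 ⇒ 18;  out=∅∪out(18)=∅
  fail(12) 'becb': from fail(11)=0 chase 'b': 0 ⇒ 9;  out={3}∪out(9)={3}
  fail(16) 'abca': from fail(15)=0 chase 'a': 0 ⇒ 13;  out=∅∪out(13)=∅
  fail(8) 'ebbad': from fail(7)=18 chase 'd': 18 ⇒ 19;  out={2}∪out(19)={0,2,5}
  fail(17) 'abcac': from fail(16)=13 chase 'c': 13→0 ⇒ 0;  out={4}∪out(0)={4}

Run:
[0] read 'e'  n0⇒n2
[1] read 'a'  n2⇒n3
[2] read 'c'  n3⇒n4  emit P1@[0:2]
[3] read 'c'  n4⇒n0 (fail-walked)
[4] read 'b'  n0⇒n9
[5] read 'a'  n9⇒n18
[6] read 'd'  n18⇒n19  emit P0@[6:6],P5@[4:6]
[7] read 'c'  n19⇒n0 (fail-walked)
[8] read 'd'  n0⇒n1  emit P0@[8:8]
[9] read 'a'  n1⇒n13 (fail-walked)
[10] read 'b'  n13⇒n14
[11] read 'c'  n14⇒n15
[12] read 'a'  n15⇒n16
[13] read 'c'  n16⇒n17  emit P4@[9:13]
[14] read 'b'  n17⇒n9 (fail-walked)
[15] read 'e'  n9⇒n10
[16] read 'c'  n10⇒n11
[17] read 'b'  n11⇒n12  emit P3@[14:17]
[18] read 'a'  n12⇒n18 (fail-walked)
[19] read 'b'  n18⇒n14 (fail-walked)
[20] read 'c'  n14⇒n15
[21] read 'a'  n15⇒n16
[22] read 'c'  n16⇒n17  emit P4@[18:22]
[23] read 'a'  n17⇒n13 (fail-walked)
[24] read 'b'  n13⇒n14
[25] read 'c'  n14⇒n15
[26] read 'a'  n15⇒n16
[27] read 'c'  n16⇒n17  emit P4@[23:27]
[28] read 'a'  n17⇒n13 (fail-walked)
[29] read 'b'  n13⇒n14
[30] read 'c'  n14⇒n15
[31] read 'a'  n15⇒n16
[32] read 'c'  n16⇒n17  emit P4@[28:32]
[33] read 'b'  n17⇒n9 (fail-walked)
[34] read 'e'  n9⇒n10
[35] read 'a'  n10⇒n3 (fail-walked)
[36] read 'c'  n3⇒n4  emit P1@[34:36]
[37] read 'e'  n4⇒n2 (fail-walked)
[38] read 'b'  n2⇒n5
[39] read 'b'  n5⇒n6
[40] read 'a'  n6⇒n7
[41] read 'd'  n7⇒n8  emit P0@[41:41],P2@[37:41],P5@[39:41]
[42] read 'b'  n8⇒n9 (fail-walked)
[43] read 'a'  n9⇒n18
[44] read 'd'  n18⇒n19  emit P0@[44:44],P5@[42:44]
[45] read 'e'  n19⇒n2 (fail-walked)
[46] read 'a'  n2⇒n3
[47] read 'b'  n3⇒n14 (fail-walked)
[48] read 'a'  n14⇒n18 (fail-walked)
[49] read 'd'  n18⇒n19  emit P0@[49:49],P5@[47:49]
[50] read 'a'  n19⇒n13 (fail-walked)
[51] read 'b'  n13⇒n14
[52] read 'e'  n14⇒n10 (fail-walked)
[53] read 'c'  n10⇒n11
[54] read 'b'  n11⇒n12  emit P3@[51:54]
[55] read 'b'  n12⇒n9 (fail-walked)
[56] read 'a'  n9⇒n18

All matches (sorted): [[2,1],[6,0],[6,5],[8,0],[13,4],[17,3],[22,4],[27,4],[32,4],[36,1],[41,0],[41,2],[41,5],[44,0],[44,5],[49,0],[49,5],[54,3]]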